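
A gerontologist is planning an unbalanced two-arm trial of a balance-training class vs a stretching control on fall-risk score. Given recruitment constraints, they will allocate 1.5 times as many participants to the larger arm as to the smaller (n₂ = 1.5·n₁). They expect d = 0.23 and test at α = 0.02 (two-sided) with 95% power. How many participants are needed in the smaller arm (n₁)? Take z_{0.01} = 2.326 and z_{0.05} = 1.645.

With allocation ratio k = n₂/n₁ = 1.5, Var(x̄₁−x̄₂) = σ²(1/n₁ + 1/(k·n₁)) = σ²·(k+1)/(k·n₁).
So n₁ = (1 + 1/k)·((z_{α/2} + z_β)/d)² = 1.667 × (3.971/0.23)².
n₁ = 1.667 × 298.09 = 496.8.
Round up: n₁ = 497, giving n₂ = ⌈1.5 × 497⌉ = ⌈745.5⌉ = 746.

n₁ = 497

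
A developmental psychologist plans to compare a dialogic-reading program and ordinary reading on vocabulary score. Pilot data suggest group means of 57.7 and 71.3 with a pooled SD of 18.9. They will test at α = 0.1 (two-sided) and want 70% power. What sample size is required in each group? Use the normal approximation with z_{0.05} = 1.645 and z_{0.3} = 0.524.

Cohen's d = |M₁ − M₂| / SD_pooled = |57.7 − 71.3| / 18.9 = 13.6 / 18.9 = 0.720.
For two independent groups with equal n: n = 2·((z_{α/2} + z_β) / d)².
z_{α/2} + z_β = 1.645 + 0.524 = 2.169.
n = 2 × (2.169 / 0.720)² = 2 × 3.013² = 2 × 9.08 = 18.2.
Round up to the next whole participant.

n = 19 per group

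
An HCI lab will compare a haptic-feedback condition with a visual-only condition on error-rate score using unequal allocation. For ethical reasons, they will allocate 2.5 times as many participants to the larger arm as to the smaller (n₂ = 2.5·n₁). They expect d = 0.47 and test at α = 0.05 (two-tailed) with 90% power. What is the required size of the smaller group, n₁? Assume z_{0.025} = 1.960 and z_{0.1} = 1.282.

With allocation ratio k = n₂/n₁ = 2.5, Var(x̄₁−x̄₂) = σ²(1/n₁ + 1/(k·n₁)) = σ²·(k+1)/(k·n₁).
So n₁ = (1 + 1/k)·((z_{α/2} + z_β)/d)² = 1.400 × (3.242/0.47)².
n₁ = 1.400 × 47.58 = 66.6.
Round up: n₁ = 67, giving n₂ = ⌈2.5 × 67⌉ = ⌈167.5⌉ = 168.

n₁ = 67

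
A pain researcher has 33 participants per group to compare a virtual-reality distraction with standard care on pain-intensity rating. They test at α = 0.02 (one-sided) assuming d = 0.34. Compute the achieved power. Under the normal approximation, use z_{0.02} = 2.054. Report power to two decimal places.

power ≈ 0.25

For two equal groups, power = Φ(d·√(n/2) − z_{α}).
d·√(n/2) = 0.34 × √(33/2) = 0.34 × 4.062 = 1.381.
z_β = 1.381 − 2.054 = -0.673.
Power = Φ(-0.673) = 0.251.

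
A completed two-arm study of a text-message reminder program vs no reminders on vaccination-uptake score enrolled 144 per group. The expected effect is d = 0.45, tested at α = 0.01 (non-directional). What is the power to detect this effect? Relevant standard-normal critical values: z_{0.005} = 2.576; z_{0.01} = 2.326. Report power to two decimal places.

For two equal groups, power = Φ(d·√(n/2) − z_{α/2}).
d·√(n/2) = 0.45 × √(144/2) = 0.45 × 8.485 = 3.818.
z_β = 3.818 − 2.576 = 1.242.
Power = Φ(1.242) = 0.893.

power ≈ 0.89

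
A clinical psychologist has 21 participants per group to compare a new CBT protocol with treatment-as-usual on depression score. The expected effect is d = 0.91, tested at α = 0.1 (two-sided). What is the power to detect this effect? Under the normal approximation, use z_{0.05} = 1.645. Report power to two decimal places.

For two equal groups, power = Φ(d·√(n/2) − z_{α/2}).
d·√(n/2) = 0.91 × √(21/2) = 0.91 × 3.240 = 2.949.
z_β = 2.949 − 1.645 = 1.304.
Power = Φ(1.304) = 0.904.

power ≈ 0.90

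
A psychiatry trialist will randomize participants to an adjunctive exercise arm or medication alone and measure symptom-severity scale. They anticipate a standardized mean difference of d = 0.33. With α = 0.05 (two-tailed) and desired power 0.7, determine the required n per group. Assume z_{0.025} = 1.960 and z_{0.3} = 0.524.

n = 114 per group

For two independent groups with equal n: n = 2·((z_{α/2} + z_β) / d)².
z_{α/2} + z_β = 1.960 + 0.524 = 2.484.
n = 2 × (2.484 / 0.33)² = 2 × 7.527² = 2 × 56.66 = 113.3.
Round up to the next whole participant.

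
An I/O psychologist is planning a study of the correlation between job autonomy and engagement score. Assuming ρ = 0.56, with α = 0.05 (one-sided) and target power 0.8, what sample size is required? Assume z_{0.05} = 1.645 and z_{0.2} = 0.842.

Fisher's z: C = ½·ln((1+r)/(1−r)) = ½·ln(3.5455) = 0.6328.
n = ((z_{α} + z_β)/C)² + 3.
(1.645 + 0.842) / 0.6328 = 2.487 / 0.6328 = 3.930.
n = 3.930² + 3 = 15.45 + 3 = 18.4.
Round up.

n = 19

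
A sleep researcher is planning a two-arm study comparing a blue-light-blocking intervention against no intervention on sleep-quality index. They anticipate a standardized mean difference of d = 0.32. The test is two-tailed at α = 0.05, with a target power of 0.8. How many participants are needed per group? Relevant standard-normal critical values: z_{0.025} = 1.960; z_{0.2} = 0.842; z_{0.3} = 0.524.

For two independent groups with equal n: n = 2·((z_{α/2} + z_β) / d)².
z_{α/2} + z_β = 1.960 + 0.842 = 2.802.
n = 2 × (2.802 / 0.32)² = 2 × 8.756² = 2 × 76.67 = 153.3.
Round up to the next whole participant.

n = 154 per group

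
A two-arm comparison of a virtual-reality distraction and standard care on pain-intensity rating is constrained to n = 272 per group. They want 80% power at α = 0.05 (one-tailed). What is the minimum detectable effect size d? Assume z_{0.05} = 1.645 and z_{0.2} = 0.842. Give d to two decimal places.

For two independent groups of n = 272 each: d_min = (z_{α} + z_β)·√(2/n).
z-sum = 1.645 + 0.842 = 2.487.
d_min = 2.487 × √(2/272) = 2.487 × 0.0857 = 0.213.

d_min ≈ 0.21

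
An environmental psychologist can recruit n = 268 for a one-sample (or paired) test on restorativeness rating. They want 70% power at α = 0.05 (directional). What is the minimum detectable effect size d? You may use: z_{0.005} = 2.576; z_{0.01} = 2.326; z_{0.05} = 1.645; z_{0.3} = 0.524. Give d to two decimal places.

For a single sample (or paired design) of n = 268: d_min = (z_{α} + z_β)/√n.
z-sum = 1.645 + 0.524 = 2.169.
d_min = 2.169 / √268 = 2.169 / 16.371 = 0.132.

d_min ≈ 0.13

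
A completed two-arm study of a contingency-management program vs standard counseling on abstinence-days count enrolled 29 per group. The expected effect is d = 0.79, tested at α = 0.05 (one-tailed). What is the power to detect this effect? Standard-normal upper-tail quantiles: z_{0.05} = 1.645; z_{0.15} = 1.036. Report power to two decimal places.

power ≈ 0.91

For two equal groups, power = Φ(d·√(n/2) − z_{α}).
d·√(n/2) = 0.79 × √(29/2) = 0.79 × 3.808 = 3.008.
z_β = 3.008 − 1.645 = 1.363.
Power = Φ(1.363) = 0.914.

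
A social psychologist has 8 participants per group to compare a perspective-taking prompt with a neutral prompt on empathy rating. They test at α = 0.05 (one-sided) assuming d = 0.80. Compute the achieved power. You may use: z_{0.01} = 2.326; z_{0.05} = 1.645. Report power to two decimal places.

For two equal groups, power = Φ(d·√(n/2) − z_{α}).
d·√(n/2) = 0.80 × √(8/2) = 0.80 × 2.000 = 1.600.
z_β = 1.600 − 1.645 = -0.045.
Power = Φ(-0.045) = 0.482.

power ≈ 0.48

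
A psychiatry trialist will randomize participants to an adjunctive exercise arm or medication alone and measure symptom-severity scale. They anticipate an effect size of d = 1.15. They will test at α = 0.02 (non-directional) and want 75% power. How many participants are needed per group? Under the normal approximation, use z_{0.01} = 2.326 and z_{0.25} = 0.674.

For two independent groups with equal n: n = 2·((z_{α/2} + z_β) / d)².
z_{α/2} + z_β = 2.326 + 0.674 = 3.000.
n = 2 × (3.000 / 1.15)² = 2 × 2.609² = 2 × 6.81 = 13.6.
Round up to the next whole participant.

n = 14 per group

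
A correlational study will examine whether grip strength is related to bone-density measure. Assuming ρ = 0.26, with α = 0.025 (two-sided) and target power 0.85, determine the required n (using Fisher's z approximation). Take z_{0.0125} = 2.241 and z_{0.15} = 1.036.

n = 155

Fisher's z: C = ½·ln((1+r)/(1−r)) = ½·ln(1.7027) = 0.2661.
n = ((z_{α/2} + z_β)/C)² + 3.
(2.241 + 1.036) / 0.2661 = 3.277 / 0.2661 = 12.315.
n = 12.315² + 3 = 151.66 + 3 = 154.7.
Round up.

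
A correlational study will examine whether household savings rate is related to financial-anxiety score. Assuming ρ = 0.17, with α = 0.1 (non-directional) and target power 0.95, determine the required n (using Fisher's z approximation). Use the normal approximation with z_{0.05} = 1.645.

Fisher's z: C = ½·ln((1+r)/(1−r)) = ½·ln(1.4096) = 0.1717.
n = ((z_{α/2} + z_β)/C)² + 3.
(1.645 + 1.645) / 0.1717 = 3.290 / 0.1717 = 19.161.
n = 19.161² + 3 = 367.16 + 3 = 370.2.
Round up.

n = 371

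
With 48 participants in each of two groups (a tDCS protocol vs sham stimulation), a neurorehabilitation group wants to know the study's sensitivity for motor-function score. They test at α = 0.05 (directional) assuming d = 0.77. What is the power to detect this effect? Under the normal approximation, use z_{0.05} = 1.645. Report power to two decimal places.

power ≈ 0.98

For two equal groups, power = Φ(d·√(n/2) − z_{α}).
d·√(n/2) = 0.77 × √(48/2) = 0.77 × 4.899 = 3.772.
z_β = 3.772 − 1.645 = 2.127.
Power = Φ(2.127) = 0.983.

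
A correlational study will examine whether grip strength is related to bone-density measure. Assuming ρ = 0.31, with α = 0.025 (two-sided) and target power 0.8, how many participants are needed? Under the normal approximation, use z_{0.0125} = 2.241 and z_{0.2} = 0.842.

Fisher's z: C = ½·ln((1+r)/(1−r)) = ½·ln(1.8986) = 0.3205.
n = ((z_{α/2} + z_β)/C)² + 3.
(2.241 + 0.842) / 0.3205 = 3.083 / 0.3205 = 9.619.
n = 9.619² + 3 = 92.53 + 3 = 95.5.
Round up.

n = 96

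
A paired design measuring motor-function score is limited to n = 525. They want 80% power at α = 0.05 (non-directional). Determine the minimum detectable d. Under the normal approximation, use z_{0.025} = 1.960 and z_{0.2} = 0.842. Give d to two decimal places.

For a single sample (or paired design) of n = 525: d_min = (z_{α/2} + z_β)/√n.
z-sum = 1.960 + 0.842 = 2.802.
d_min = 2.802 / √525 = 2.802 / 22.913 = 0.122.

d_min ≈ 0.12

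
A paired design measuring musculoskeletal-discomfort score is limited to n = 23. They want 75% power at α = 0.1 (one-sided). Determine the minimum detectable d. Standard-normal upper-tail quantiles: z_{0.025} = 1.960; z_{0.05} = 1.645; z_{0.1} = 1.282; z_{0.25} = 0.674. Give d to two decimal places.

For a single sample (or paired design) of n = 23: d_min = (z_{α} + z_β)/√n.
z-sum = 1.282 + 0.674 = 1.956.
d_min = 1.956 / √23 = 1.956 / 4.796 = 0.408.

d_min ≈ 0.41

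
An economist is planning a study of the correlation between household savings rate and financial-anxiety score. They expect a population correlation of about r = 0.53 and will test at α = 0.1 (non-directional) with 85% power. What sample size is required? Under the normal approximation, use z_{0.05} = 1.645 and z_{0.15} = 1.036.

n = 24

Fisher's z: C = ½·ln((1+r)/(1−r)) = ½·ln(3.2553) = 0.5901.
n = ((z_{α/2} + z_β)/C)² + 3.
(1.645 + 1.036) / 0.5901 = 2.681 / 0.5901 = 4.543.
n = 4.543² + 3 = 20.64 + 3 = 23.6.
Round up.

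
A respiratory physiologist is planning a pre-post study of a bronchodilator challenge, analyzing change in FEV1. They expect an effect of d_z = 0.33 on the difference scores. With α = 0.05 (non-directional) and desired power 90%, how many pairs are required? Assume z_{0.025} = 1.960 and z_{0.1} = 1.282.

For a paired (one-sample on differences) test: n = ((z_{α/2} + z_β) / d)².
z_{α/2} + z_β = 1.960 + 1.282 = 3.242.
n = (3.242 / 0.33)² = 9.824² = 96.52.
Round up.

n = 97 pairs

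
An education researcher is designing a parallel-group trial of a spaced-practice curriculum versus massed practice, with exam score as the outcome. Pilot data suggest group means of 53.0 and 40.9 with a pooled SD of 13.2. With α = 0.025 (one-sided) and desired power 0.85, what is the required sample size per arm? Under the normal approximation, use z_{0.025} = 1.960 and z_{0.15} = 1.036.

Cohen's d = |M₁ − M₂| / SD_pooled = |53.0 − 40.9| / 13.2 = 12.1 / 13.2 = 0.917.
For two independent groups with equal n: n = 2·((z_{α} + z_β) / d)².
z_{α} + z_β = 1.960 + 1.036 = 2.996.
n = 2 × (2.996 / 0.917)² = 2 × 3.267² = 2 × 10.67 = 21.3.
Round up to the next whole participant.

n = 22 per group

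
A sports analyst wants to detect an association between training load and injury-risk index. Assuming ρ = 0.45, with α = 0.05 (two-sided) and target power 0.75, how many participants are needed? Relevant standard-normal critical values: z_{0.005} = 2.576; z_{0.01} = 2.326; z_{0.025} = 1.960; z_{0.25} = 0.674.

Fisher's z: C = ½·ln((1+r)/(1−r)) = ½·ln(2.6364) = 0.4847.
n = ((z_{α/2} + z_β)/C)² + 3.
(1.960 + 0.674) / 0.4847 = 2.634 / 0.4847 = 5.434.
n = 5.434² + 3 = 29.53 + 3 = 32.5.
Round up.

n = 33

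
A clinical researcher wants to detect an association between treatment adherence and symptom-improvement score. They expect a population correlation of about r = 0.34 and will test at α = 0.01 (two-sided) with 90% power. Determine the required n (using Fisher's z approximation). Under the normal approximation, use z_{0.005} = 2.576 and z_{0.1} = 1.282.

n = 122

Fisher's z: C = ½·ln((1+r)/(1−r)) = ½·ln(2.0303) = 0.3541.
n = ((z_{α/2} + z_β)/C)² + 3.
(2.576 + 1.282) / 0.3541 = 3.858 / 0.3541 = 10.895.
n = 10.895² + 3 = 118.71 + 3 = 121.7.
Round up.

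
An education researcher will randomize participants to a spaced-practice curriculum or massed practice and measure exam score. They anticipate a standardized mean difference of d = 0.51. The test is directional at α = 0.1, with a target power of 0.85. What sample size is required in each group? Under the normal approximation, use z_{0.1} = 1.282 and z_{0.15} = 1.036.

For two independent groups with equal n: n = 2·((z_{α} + z_β) / d)².
z_{α} + z_β = 1.282 + 1.036 = 2.318.
n = 2 × (2.318 / 0.51)² = 2 × 4.545² = 2 × 20.66 = 41.3.
Round up to the next whole participant.

n = 42 per group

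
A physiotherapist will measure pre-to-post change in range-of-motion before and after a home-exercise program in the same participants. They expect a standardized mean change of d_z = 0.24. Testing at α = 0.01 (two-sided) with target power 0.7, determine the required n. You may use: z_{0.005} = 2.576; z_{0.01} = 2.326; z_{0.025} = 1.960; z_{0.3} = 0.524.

n = 167 pairs

For a paired (one-sample on differences) test: n = ((z_{α/2} + z_β) / d)².
z_{α/2} + z_β = 2.576 + 0.524 = 3.100.
n = (3.100 / 0.24)² = 12.917² = 166.84.
Round up.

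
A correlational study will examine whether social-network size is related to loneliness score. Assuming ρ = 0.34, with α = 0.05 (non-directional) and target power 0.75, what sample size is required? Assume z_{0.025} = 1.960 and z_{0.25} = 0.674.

n = 59

Fisher's z: C = ½·ln((1+r)/(1−r)) = ½·ln(2.0303) = 0.3541.
n = ((z_{α/2} + z_β)/C)² + 3.
(1.960 + 0.674) / 0.3541 = 2.634 / 0.3541 = 7.439.
n = 7.439² + 3 = 55.33 + 3 = 58.3.
Round up.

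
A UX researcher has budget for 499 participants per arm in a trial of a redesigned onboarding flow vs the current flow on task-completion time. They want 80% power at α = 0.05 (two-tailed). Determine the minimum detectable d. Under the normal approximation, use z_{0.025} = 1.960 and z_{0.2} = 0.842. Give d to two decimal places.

For two independent groups of n = 499 each: d_min = (z_{α/2} + z_β)·√(2/n).
z-sum = 1.960 + 0.842 = 2.802.
d_min = 2.802 × √(2/499) = 2.802 × 0.0633 = 0.177.

d_min ≈ 0.18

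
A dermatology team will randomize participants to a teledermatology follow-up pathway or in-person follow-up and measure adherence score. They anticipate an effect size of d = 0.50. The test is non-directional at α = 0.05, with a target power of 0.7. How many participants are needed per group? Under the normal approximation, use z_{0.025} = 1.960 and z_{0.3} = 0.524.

n = 50 per group

For two independent groups with equal n: n = 2·((z_{α/2} + z_β) / d)².
z_{α/2} + z_β = 1.960 + 0.524 = 2.484.
n = 2 × (2.484 / 0.50)² = 2 × 4.968² = 2 × 24.68 = 49.4.
Round up to the next whole participant.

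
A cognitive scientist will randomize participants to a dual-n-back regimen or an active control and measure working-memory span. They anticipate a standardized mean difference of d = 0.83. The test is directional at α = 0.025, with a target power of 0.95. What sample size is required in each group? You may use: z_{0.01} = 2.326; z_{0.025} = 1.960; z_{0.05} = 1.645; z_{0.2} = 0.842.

For two independent groups with equal n: n = 2·((z_{α} + z_β) / d)².
z_{α} + z_β = 1.960 + 1.645 = 3.605.
n = 2 × (3.605 / 0.83)² = 2 × 4.343² = 2 × 18.86 = 37.7.
Round up to the next whole participant.

n = 38 per group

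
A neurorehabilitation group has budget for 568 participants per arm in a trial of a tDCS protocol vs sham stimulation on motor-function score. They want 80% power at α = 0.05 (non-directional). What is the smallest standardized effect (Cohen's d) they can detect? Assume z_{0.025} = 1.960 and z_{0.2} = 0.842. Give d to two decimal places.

d_min ≈ 0.17

For two independent groups of n = 568 each: d_min = (z_{α/2} + z_β)·√(2/n).
z-sum = 1.960 + 0.842 = 2.802.
d_min = 2.802 × √(2/568) = 2.802 × 0.0593 = 0.166.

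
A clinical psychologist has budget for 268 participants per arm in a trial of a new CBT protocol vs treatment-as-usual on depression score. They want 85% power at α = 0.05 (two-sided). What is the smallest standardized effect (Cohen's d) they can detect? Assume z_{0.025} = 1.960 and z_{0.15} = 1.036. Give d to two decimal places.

d_min ≈ 0.26

For two independent groups of n = 268 each: d_min = (z_{α/2} + z_β)·√(2/n).
z-sum = 1.960 + 1.036 = 2.996.
d_min = 2.996 × √(2/268) = 2.996 × 0.0864 = 0.259.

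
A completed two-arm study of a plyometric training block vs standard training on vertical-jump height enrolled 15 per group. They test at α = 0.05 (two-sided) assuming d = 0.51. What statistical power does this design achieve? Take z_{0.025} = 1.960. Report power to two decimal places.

For two equal groups, power = Φ(d·√(n/2) − z_{α/2}).
d·√(n/2) = 0.51 × √(15/2) = 0.51 × 2.739 = 1.397.
z_β = 1.397 − 1.960 = -0.563.
Power = Φ(-0.563) = 0.287.

power ≈ 0.29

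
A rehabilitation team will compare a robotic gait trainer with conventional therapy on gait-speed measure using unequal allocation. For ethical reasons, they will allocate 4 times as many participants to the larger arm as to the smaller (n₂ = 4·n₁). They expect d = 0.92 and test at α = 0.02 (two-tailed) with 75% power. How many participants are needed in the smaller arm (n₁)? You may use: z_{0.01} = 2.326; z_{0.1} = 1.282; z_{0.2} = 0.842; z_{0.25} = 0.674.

With allocation ratio k = n₂/n₁ = 4, Var(x̄₁−x̄₂) = σ²(1/n₁ + 1/(k·n₁)) = σ²·(k+1)/(k·n₁).
So n₁ = (1 + 1/k)·((z_{α/2} + z_β)/d)² = 1.250 × (3.000/0.92)².
n₁ = 1.250 × 10.63 = 13.3.
Round up: n₁ = 14, giving n₂ = 4 × 14 = 56.

n₁ = 14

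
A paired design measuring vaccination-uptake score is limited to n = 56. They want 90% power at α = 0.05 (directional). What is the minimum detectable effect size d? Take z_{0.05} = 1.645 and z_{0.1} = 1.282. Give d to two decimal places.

For a single sample (or paired design) of n = 56: d_min = (z_{α} + z_β)/√n.
z-sum = 1.645 + 1.282 = 2.927.
d_min = 2.927 / √56 = 2.927 / 7.483 = 0.391.

d_min ≈ 0.39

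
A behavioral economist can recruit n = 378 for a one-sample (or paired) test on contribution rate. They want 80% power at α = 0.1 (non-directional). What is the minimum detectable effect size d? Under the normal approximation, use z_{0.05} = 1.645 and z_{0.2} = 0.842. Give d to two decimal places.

For a single sample (or paired design) of n = 378: d_min = (z_{α/2} + z_β)/√n.
z-sum = 1.645 + 0.842 = 2.487.
d_min = 2.487 / √378 = 2.487 / 19.442 = 0.128.

d_min ≈ 0.13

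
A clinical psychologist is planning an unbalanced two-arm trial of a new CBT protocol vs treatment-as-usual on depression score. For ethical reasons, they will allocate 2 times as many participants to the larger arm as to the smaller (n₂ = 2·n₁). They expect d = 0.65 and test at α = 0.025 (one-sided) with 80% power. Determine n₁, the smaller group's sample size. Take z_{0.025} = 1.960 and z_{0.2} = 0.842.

With allocation ratio k = n₂/n₁ = 2, Var(x̄₁−x̄₂) = σ²(1/n₁ + 1/(k·n₁)) = σ²·(k+1)/(k·n₁).
So n₁ = (1 + 1/k)·((z_{α} + z_β)/d)² = 1.500 × (2.802/0.65)².
n₁ = 1.500 × 18.58 = 27.9.
Round up: n₁ = 28, giving n₂ = 2 × 28 = 56.

n₁ = 28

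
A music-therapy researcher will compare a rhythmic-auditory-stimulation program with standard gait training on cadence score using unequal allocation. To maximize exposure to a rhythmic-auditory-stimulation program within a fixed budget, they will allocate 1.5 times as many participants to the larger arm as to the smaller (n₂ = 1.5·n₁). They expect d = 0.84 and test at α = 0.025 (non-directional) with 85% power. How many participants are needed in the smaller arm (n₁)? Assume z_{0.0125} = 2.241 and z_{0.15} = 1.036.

With allocation ratio k = n₂/n₁ = 1.5, Var(x̄₁−x̄₂) = σ²(1/n₁ + 1/(k·n₁)) = σ²·(k+1)/(k·n₁).
So n₁ = (1 + 1/k)·((z_{α/2} + z_β)/d)² = 1.667 × (3.277/0.84)².
n₁ = 1.667 × 15.22 = 25.4.
Round up: n₁ = 26, giving n₂ = 1.5 × 26 = 39.

n₁ = 26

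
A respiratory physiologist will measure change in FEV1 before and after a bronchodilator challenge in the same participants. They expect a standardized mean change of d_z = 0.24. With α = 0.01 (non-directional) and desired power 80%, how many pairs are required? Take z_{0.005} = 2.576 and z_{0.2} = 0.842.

n = 203 pairs

For a paired (one-sample on differences) test: n = ((z_{α/2} + z_β) / d)².
z_{α/2} + z_β = 2.576 + 0.842 = 3.418.
n = (3.418 / 0.24)² = 14.242² = 202.83.
Round up.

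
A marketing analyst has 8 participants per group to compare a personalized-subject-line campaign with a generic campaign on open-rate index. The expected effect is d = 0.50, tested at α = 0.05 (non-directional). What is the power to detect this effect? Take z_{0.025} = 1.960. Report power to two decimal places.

power ≈ 0.17

For two equal groups, power = Φ(d·√(n/2) − z_{α/2}).
d·√(n/2) = 0.50 × √(8/2) = 0.50 × 2.000 = 1.000.
z_β = 1.000 − 1.960 = -0.960.
Power = Φ(-0.960) = 0.169.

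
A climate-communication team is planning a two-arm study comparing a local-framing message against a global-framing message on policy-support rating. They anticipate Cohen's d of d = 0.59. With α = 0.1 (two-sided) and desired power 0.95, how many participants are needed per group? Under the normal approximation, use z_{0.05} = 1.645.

For two independent groups with equal n: n = 2·((z_{α/2} + z_β) / d)².
z_{α/2} + z_β = 1.645 + 1.645 = 3.290.
n = 2 × (3.290 / 0.59)² = 2 × 5.576² = 2 × 31.09 = 62.2.
Round up to the next whole participant.

n = 63 per group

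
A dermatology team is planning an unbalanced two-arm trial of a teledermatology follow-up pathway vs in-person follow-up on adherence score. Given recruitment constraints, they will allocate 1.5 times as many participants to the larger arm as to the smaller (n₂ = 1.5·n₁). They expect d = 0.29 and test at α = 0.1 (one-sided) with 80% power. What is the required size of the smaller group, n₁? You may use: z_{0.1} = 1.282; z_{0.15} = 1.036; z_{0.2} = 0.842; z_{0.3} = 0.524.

n₁ = 90

With allocation ratio k = n₂/n₁ = 1.5, Var(x̄₁−x̄₂) = σ²(1/n₁ + 1/(k·n₁)) = σ²·(k+1)/(k·n₁).
So n₁ = (1 + 1/k)·((z_{α} + z_β)/d)² = 1.667 × (2.124/0.29)².
n₁ = 1.667 × 53.64 = 89.4.
Round up: n₁ = 90, giving n₂ = 1.5 × 90 = 135.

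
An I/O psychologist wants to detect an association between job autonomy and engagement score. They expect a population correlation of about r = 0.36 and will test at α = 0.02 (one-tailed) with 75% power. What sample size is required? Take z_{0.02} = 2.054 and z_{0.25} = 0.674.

Fisher's z: C = ½·ln((1+r)/(1−r)) = ½·ln(2.1250) = 0.3769.
n = ((z_{α} + z_β)/C)² + 3.
(2.054 + 0.674) / 0.3769 = 2.728 / 0.3769 = 7.238.
n = 7.238² + 3 = 52.39 + 3 = 55.4.
Round up.

n = 56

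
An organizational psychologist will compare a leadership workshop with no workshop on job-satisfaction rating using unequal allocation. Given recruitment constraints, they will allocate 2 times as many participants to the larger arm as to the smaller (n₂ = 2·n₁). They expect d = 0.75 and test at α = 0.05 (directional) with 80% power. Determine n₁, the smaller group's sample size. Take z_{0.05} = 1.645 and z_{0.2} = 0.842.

n₁ = 17

With allocation ratio k = n₂/n₁ = 2, Var(x̄₁−x̄₂) = σ²(1/n₁ + 1/(k·n₁)) = σ²·(k+1)/(k·n₁).
So n₁ = (1 + 1/k)·((z_{α} + z_β)/d)² = 1.500 × (2.487/0.75)².
n₁ = 1.500 × 11.00 = 16.5.
Round up: n₁ = 17, giving n₂ = 2 × 17 = 34.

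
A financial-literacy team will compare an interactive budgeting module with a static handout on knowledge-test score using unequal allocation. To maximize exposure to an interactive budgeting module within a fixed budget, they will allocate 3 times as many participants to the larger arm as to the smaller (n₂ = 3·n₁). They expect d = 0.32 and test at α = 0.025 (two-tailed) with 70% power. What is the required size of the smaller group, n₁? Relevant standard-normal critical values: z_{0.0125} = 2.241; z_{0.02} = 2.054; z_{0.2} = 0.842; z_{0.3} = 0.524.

With allocation ratio k = n₂/n₁ = 3, Var(x̄₁−x̄₂) = σ²(1/n₁ + 1/(k·n₁)) = σ²·(k+1)/(k·n₁).
So n₁ = (1 + 1/k)·((z_{α/2} + z_β)/d)² = 1.333 × (2.765/0.32)².
n₁ = 1.333 × 74.66 = 99.5.
Round up: n₁ = 100, giving n₂ = 3 × 100 = 300.

n₁ = 100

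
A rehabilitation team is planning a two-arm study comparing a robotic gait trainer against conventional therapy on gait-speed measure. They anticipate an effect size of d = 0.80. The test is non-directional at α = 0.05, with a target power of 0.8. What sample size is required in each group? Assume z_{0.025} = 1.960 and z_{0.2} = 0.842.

n = 25 per group

For two independent groups with equal n: n = 2·((z_{α/2} + z_β) / d)².
z_{α/2} + z_β = 1.960 + 0.842 = 2.802.
n = 2 × (2.802 / 0.80)² = 2 × 3.502² = 2 × 12.27 = 24.5.
Round up to the next whole participant.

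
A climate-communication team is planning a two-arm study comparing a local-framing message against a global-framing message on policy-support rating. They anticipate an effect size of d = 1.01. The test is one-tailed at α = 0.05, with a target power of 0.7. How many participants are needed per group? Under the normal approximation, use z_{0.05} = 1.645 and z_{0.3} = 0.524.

n = 10 per group

For two independent groups with equal n: n = 2·((z_{α} + z_β) / d)².
z_{α} + z_β = 1.645 + 0.524 = 2.169.
n = 2 × (2.169 / 1.01)² = 2 × 2.148² = 2 × 4.61 = 9.2.
Round up to the next whole participant.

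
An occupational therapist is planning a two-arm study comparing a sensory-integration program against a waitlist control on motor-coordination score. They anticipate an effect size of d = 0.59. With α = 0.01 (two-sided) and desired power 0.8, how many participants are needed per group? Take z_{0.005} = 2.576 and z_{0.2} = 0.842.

For two independent groups with equal n: n = 2·((z_{α/2} + z_β) / d)².
z_{α/2} + z_β = 2.576 + 0.842 = 3.418.
n = 2 × (3.418 / 0.59)² = 2 × 5.793² = 2 × 33.56 = 67.1.
Round up to the next whole participant.

n = 68 per group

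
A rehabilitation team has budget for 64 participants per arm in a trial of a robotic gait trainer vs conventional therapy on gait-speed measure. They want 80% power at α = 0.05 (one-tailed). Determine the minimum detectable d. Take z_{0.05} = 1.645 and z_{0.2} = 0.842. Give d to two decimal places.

For two independent groups of n = 64 each: d_min = (z_{α} + z_β)·√(2/n).
z-sum = 1.645 + 0.842 = 2.487.
d_min = 2.487 × √(2/64) = 2.487 × 0.1768 = 0.440.

d_min ≈ 0.44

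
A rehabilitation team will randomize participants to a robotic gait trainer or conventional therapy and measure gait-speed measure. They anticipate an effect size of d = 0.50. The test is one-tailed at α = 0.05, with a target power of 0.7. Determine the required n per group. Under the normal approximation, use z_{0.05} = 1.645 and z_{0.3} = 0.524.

n = 38 per group

For two independent groups with equal n: n = 2·((z_{α} + z_β) / d)².
z_{α} + z_β = 1.645 + 0.524 = 2.169.
n = 2 × (2.169 / 0.50)² = 2 × 4.338² = 2 × 18.82 = 37.6.
Round up to the next whole participant.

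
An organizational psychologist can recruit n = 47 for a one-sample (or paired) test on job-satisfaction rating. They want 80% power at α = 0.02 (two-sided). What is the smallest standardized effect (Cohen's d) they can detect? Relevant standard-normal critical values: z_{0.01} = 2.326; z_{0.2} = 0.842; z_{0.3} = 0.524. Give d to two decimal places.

d_min ≈ 0.46

For a single sample (or paired design) of n = 47: d_min = (z_{α/2} + z_β)/√n.
z-sum = 2.326 + 0.842 = 3.168.
d_min = 3.168 / √47 = 3.168 / 6.856 = 0.462.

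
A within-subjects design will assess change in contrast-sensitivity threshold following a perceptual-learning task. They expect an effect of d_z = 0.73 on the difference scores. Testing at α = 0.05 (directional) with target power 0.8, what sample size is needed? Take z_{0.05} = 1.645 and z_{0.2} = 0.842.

n = 12 pairs

For a paired (one-sample on differences) test: n = ((z_{α} + z_β) / d)².
z_{α} + z_β = 1.645 + 0.842 = 2.487.
n = (2.487 / 0.73)² = 3.407² = 11.61.
Round up.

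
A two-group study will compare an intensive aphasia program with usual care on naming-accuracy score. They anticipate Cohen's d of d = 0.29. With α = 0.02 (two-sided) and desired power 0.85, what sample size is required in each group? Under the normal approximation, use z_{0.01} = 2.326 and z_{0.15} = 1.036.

n = 269 per group

For two independent groups with equal n: n = 2·((z_{α/2} + z_β) / d)².
z_{α/2} + z_β = 2.326 + 1.036 = 3.362.
n = 2 × (3.362 / 0.29)² = 2 × 11.593² = 2 × 134.40 = 268.8.
Round up to the next whole participant.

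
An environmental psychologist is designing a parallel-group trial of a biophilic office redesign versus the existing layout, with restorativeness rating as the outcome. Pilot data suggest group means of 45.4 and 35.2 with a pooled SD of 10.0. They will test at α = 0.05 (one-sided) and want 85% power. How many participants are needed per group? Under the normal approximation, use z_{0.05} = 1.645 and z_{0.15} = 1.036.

Cohen's d = |M₁ − M₂| / SD_pooled = |45.4 − 35.2| / 10.0 = 10.2 / 10.0 = 1.020.
For two independent groups with equal n: n = 2·((z_{α} + z_β) / d)².
z_{α} + z_β = 1.645 + 1.036 = 2.681.
n = 2 × (2.681 / 1.020)² = 2 × 2.628² = 2 × 6.91 = 13.8.
Round up to the next whole participant.

n = 14 per group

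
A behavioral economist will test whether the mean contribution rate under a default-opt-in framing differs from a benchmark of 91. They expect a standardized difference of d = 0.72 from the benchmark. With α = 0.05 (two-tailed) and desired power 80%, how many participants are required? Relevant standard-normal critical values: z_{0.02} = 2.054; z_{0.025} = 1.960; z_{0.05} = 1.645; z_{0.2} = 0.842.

n = 16

For a one-sample test: n = ((z_{α/2} + z_β) / d)².
z_{α/2} + z_β = 1.960 + 0.842 = 2.802.
n = (2.802 / 0.72)² = 3.892² = 15.15.
Round up.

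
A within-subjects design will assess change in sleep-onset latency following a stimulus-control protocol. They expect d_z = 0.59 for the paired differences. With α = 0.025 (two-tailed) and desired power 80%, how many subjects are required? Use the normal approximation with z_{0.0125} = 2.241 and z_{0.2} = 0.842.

n = 28 pairs

For a paired (one-sample on differences) test: n = ((z_{α/2} + z_β) / d)².
z_{α/2} + z_β = 2.241 + 0.842 = 3.083.
n = (3.083 / 0.59)² = 5.225² = 27.31.
Round up.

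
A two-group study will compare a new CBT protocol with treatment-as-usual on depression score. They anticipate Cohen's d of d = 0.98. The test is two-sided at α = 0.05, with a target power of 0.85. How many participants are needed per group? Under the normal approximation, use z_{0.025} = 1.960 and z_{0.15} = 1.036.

For two independent groups with equal n: n = 2·((z_{α/2} + z_β) / d)².
z_{α/2} + z_β = 1.960 + 1.036 = 2.996.
n = 2 × (2.996 / 0.98)² = 2 × 3.057² = 2 × 9.35 = 18.7.
Round up to the next whole participant.

n = 19 per group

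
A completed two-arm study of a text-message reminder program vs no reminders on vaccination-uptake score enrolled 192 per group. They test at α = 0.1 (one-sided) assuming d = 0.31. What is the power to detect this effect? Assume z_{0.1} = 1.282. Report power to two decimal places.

For two equal groups, power = Φ(d·√(n/2) − z_{α}).
d·√(n/2) = 0.31 × √(192/2) = 0.31 × 9.798 = 3.037.
z_β = 3.037 − 1.282 = 1.755.
Power = Φ(1.755) = 0.960.

power ≈ 0.96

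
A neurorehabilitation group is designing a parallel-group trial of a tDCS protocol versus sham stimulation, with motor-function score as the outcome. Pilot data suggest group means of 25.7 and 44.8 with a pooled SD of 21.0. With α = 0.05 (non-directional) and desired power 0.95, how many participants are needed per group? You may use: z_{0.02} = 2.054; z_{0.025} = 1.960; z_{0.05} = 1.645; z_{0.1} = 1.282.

n = 32 per group

Cohen's d = |M₁ − M₂| / SD_pooled = |25.7 − 44.8| / 21.0 = 19.1 / 21.0 = 0.910.
For two independent groups with equal n: n = 2·((z_{α/2} + z_β) / d)².
z_{α/2} + z_β = 1.960 + 1.645 = 3.605.
n = 2 × (3.605 / 0.910)² = 2 × 3.962² = 2 × 15.69 = 31.4.
Round up to the next whole participant.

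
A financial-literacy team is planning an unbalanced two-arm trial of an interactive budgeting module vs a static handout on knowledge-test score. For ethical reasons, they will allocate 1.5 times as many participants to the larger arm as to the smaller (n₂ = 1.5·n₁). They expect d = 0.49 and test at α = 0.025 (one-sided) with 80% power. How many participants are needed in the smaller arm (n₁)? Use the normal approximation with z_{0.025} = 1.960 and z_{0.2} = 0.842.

With allocation ratio k = n₂/n₁ = 1.5, Var(x̄₁−x̄₂) = σ²(1/n₁ + 1/(k·n₁)) = σ²·(k+1)/(k·n₁).
So n₁ = (1 + 1/k)·((z_{α} + z_β)/d)² = 1.667 × (2.802/0.49)².
n₁ = 1.667 × 32.70 = 54.5.
Round up: n₁ = 55, giving n₂ = ⌈1.5 × 55⌉ = ⌈82.5⌉ = 83.

n₁ = 55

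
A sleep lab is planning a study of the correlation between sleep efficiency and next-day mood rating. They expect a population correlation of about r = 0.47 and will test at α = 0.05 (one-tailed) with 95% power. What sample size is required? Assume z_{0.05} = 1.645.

Fisher's z: C = ½·ln((1+r)/(1−r)) = ½·ln(2.7736) = 0.5101.
n = ((z_{α} + z_β)/C)² + 3.
(1.645 + 1.645) / 0.5101 = 3.290 / 0.5101 = 6.450.
n = 6.450² + 3 = 41.60 + 3 = 44.6.
Round up.

n = 45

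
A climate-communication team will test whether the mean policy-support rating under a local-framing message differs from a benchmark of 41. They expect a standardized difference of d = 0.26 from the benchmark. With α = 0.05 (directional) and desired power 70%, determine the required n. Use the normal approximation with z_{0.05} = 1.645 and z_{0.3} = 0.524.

n = 70

For a one-sample test: n = ((z_{α} + z_β) / d)².
z_{α} + z_β = 1.645 + 0.524 = 2.169.
n = (2.169 / 0.26)² = 8.342² = 69.59.
Round up.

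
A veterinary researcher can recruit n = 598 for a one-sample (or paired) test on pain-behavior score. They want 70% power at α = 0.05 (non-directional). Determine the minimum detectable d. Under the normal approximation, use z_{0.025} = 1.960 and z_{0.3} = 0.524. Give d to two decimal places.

For a single sample (or paired design) of n = 598: d_min = (z_{α/2} + z_β)/√n.
z-sum = 1.960 + 0.524 = 2.484.
d_min = 2.484 / √598 = 2.484 / 24.454 = 0.102.

d_min ≈ 0.10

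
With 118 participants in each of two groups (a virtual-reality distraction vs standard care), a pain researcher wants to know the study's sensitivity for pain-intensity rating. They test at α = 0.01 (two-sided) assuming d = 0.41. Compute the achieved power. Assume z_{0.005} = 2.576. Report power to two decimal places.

For two equal groups, power = Φ(d·√(n/2) − z_{α/2}).
d·√(n/2) = 0.41 × √(118/2) = 0.41 × 7.681 = 3.149.
z_β = 3.149 − 2.576 = 0.573.
Power = Φ(0.573) = 0.717.

power ≈ 0.72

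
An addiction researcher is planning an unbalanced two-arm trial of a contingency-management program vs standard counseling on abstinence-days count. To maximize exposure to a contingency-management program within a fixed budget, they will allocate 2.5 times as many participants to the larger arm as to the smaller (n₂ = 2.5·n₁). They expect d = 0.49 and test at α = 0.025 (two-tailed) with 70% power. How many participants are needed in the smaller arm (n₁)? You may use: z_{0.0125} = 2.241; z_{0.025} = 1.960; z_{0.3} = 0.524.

n₁ = 45

With allocation ratio k = n₂/n₁ = 2.5, Var(x̄₁−x̄₂) = σ²(1/n₁ + 1/(k·n₁)) = σ²·(k+1)/(k·n₁).
So n₁ = (1 + 1/k)·((z_{α/2} + z_β)/d)² = 1.400 × (2.765/0.49)².
n₁ = 1.400 × 31.84 = 44.6.
Round up: n₁ = 45, giving n₂ = ⌈2.5 × 45⌉ = ⌈112.5⌉ = 113.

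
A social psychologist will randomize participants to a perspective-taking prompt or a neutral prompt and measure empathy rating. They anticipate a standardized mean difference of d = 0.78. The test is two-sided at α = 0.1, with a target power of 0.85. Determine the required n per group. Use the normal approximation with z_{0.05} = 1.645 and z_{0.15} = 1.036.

For two independent groups with equal n: n = 2·((z_{α/2} + z_β) / d)².
z_{α/2} + z_β = 1.645 + 1.036 = 2.681.
n = 2 × (2.681 / 0.78)² = 2 × 3.437² = 2 × 11.81 = 23.6.
Round up to the next whole participant.

n = 24 per group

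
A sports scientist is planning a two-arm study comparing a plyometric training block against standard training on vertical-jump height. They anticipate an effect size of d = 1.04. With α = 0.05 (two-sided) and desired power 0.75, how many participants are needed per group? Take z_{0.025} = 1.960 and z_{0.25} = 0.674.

For two independent groups with equal n: n = 2·((z_{α/2} + z_β) / d)².
z_{α/2} + z_β = 1.960 + 0.674 = 2.634.
n = 2 × (2.634 / 1.04)² = 2 × 2.533² = 2 × 6.41 = 12.8.
Round up to the next whole participant.

n = 13 per group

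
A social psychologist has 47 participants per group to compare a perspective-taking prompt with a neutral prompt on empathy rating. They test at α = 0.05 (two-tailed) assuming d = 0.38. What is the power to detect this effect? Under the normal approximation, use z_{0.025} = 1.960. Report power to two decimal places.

For two equal groups, power = Φ(d·√(n/2) − z_{α/2}).
d·√(n/2) = 0.38 × √(47/2) = 0.38 × 4.848 = 1.842.
z_β = 1.842 − 1.960 = -0.118.
Power = Φ(-0.118) = 0.453.

power ≈ 0.45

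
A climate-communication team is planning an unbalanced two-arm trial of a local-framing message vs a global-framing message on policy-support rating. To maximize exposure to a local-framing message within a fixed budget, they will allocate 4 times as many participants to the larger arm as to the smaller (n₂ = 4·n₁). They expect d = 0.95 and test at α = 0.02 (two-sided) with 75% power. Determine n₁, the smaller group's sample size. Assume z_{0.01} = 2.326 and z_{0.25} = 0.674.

With allocation ratio k = n₂/n₁ = 4, Var(x̄₁−x̄₂) = σ²(1/n₁ + 1/(k·n₁)) = σ²·(k+1)/(k·n₁).
So n₁ = (1 + 1/k)·((z_{α/2} + z_β)/d)² = 1.250 × (3.000/0.95)².
n₁ = 1.250 × 9.97 = 12.5.
Round up: n₁ = 13, giving n₂ = 4 × 13 = 52.

n₁ = 13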